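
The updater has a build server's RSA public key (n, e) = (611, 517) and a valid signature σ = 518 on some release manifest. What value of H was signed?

518

σ^2 ≡ 518^2 = 268324 ≡ 95
σ^4 ≡ 95^2 = 9025 ≡ 471
σ^8 ≡ 471^2 = 221841 ≡ 48
σ^16 ≡ 48^2 = 2304 ≡ 471
σ^32 ≡ 471^2 = 221841 ≡ 48
σ^64 ≡ 48^2 = 2304 ≡ 471
σ^128 ≡ 471^2 = 221841 ≡ 48
σ^256 ≡ 48^2 = 2304 ≡ 471
σ^512 ≡ 471^2 = 221841 ≡ 48
517 = 512 + 4 + 1, so σ^517 ≡ 48·471·518 ≡ 518 (mod 611)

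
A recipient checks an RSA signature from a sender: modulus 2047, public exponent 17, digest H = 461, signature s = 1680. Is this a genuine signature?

s^2 ≡ 1680^2 = 2822400 ≡ 1634
s^4 ≡ 1634^2 = 2669956 ≡ 668
s^8 ≡ 668^2 = 446224 ≡ 2025
s^16 ≡ 2025^2 = 4100625 ≡ 484
17 = 16 + 1, so s^17 ≡ 484·1680 ≡ 461 (mod 2047)
s^17 mod 2047 = 461 matches H.

genuine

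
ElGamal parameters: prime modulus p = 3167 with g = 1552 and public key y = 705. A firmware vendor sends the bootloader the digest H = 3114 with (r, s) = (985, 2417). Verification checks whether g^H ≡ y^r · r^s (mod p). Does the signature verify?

Left side g^H mod p:
1552^2 = 2408704 ≡ 1784
1552^4 ≡ 1784^2 = 3182656 ≡ 2988
1552^8 ≡ 2988^2 = 8928144 ≡ 371
1552^16 ≡ 371^2 = 137641 ≡ 1460
1552^32 ≡ 1460^2 = 2131600 ≡ 209
1552^64 ≡ 209^2 = 43681 ≡ 2510
1552^128 ≡ 2510^2 = 6300100 ≡ 937
1552^256 ≡ 937^2 = 877969 ≡ 710
1552^512 ≡ 710^2 = 504100 ≡ 547
1552^1024 ≡ 547^2 = 299209 ≡ 1511
1552^2048 ≡ 1511^2 = 2283121 ≡ 2881
3114 = 2048 + 1024 + 32 + 8 + 2, so 1552^3114 ≡ 2881·1511·209·371·1784 ≡ 2304 (mod 3167)
Right side y^r · r^s mod p:
705^2 = 497025 ≡ 2973
705^4 ≡ 2973^2 = 8838729 ≡ 2799
705^8 ≡ 2799^2 = 7834401 ≡ 2410
705^16 ≡ 2410^2 = 5808100 ≡ 2989
705^32 ≡ 2989^2 = 8934121 ≡ 14
705^64 ≡ 14^2 = 196
705^128 ≡ 196^2 = 38416 ≡ 412
705^256 ≡ 412^2 = 169744 ≡ 1893
705^512 ≡ 1893^2 = 3583449 ≡ 1572
985 = 512 + 256 + 128 + 64 + 16 + 8 + 1, so 705^985 ≡ 1572·1893·412·196·2989·2410·705 ≡ 177 (mod 3167)
985^2 = 970225 ≡ 1123
985^4 ≡ 1123^2 = 1261129 ≡ 663
985^8 ≡ 663^2 = 439569 ≡ 2523
985^16 ≡ 2523^2 = 6365529 ≡ 3026
985^32 ≡ 3026^2 = 9156676 ≡ 879
985^64 ≡ 879^2 = 772641 ≡ 3060
985^128 ≡ 3060^2 = 9363600 ≡ 1948
985^256 ≡ 1948^2 = 3794704 ≡ 638
985^512 ≡ 638^2 = 407044 ≡ 1668
985^1024 ≡ 1668^2 = 2782224 ≡ 1598
985^2048 ≡ 1598^2 = 2553604 ≡ 1002
2417 = 2048 + 256 + 64 + 32 + 16 + 1, so 985^2417 ≡ 1002·638·3060·879·3026·985 ≡ 2515 (mod 3167)
177·2515 = 445155 ≡ 1775 (mod 3167)
2304 ≠ 1775, so verification fails.

does not verify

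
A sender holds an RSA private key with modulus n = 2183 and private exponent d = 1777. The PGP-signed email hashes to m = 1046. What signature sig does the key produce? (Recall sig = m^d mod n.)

1601

m^2 ≡ 1046^2 = 1094116 ≡ 433
m^4 ≡ 433^2 = 187489 ≡ 1934
m^8 ≡ 1934^2 = 3740356 ≡ 877
m^16 ≡ 877^2 = 769129 ≡ 713
m^32 ≡ 713^2 = 508369 ≡ 1913
m^64 ≡ 1913^2 = 3659569 ≡ 861
m^128 ≡ 861^2 = 741321 ≡ 1284
m^256 ≡ 1284^2 = 1648656 ≡ 491
m^512 ≡ 491^2 = 241081 ≡ 951
m^1024 ≡ 951^2 = 904401 ≡ 639
1777 = 1024 + 512 + 128 + 64 + 32 + 16 + 1, so m^1777 ≡ 639·951·1284·861·1913·713·1046 ≡ 1601 (mod 2183)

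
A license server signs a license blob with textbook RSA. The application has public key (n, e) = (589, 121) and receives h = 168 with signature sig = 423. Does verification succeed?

fails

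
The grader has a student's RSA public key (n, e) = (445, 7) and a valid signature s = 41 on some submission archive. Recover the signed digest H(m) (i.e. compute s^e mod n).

296

s^2 ≡ 41^2 = 1681 ≡ 346
s^4 ≡ 346^2 = 119716 ≡ 11
7 = 4 + 2 + 1, so s^7 ≡ 11·346·41 ≡ 296 (mod 445)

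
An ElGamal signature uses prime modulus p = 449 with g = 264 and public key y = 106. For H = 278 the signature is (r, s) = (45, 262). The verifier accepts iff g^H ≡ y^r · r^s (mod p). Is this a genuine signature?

forged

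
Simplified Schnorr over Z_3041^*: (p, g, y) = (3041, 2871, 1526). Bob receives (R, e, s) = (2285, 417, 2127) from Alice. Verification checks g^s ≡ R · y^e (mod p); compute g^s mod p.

1890

2871^2 = 8242641 ≡ 1531
2871^4 ≡ 1531^2 = 2343961 ≡ 2391
2871^8 ≡ 2391^2 = 5716881 ≡ 2842
2871^16 ≡ 2842^2 = 8076964 ≡ 68
2871^32 ≡ 68^2 = 4624 ≡ 1583
2871^64 ≡ 1583^2 = 2505889 ≡ 105
2871^128 ≡ 105^2 = 11025 ≡ 1902
2871^256 ≡ 1902^2 = 3617604 ≡ 1855
2871^512 ≡ 1855^2 = 3441025 ≡ 1654
2871^1024 ≡ 1654^2 = 2735716 ≡ 1857
2871^2048 ≡ 1857^2 = 3448449 ≡ 2996
2127 = 2048 + 64 + 8 + 4 + 2 + 1, so 2871^2127 ≡ 2996·105·2842·2391·1531·2871 ≡ 1890 (mod 3041)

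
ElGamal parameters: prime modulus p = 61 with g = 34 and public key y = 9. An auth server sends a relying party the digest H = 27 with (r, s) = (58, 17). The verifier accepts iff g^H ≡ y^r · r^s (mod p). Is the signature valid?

Left side g^H mod p:
Squares mod 61: 34^1≡34, 34^2≡58, 34^4≡9, 34^8≡20, 34^16≡34
27 = 16 + 8 + 2 + 1, so 34^27 ≡ 34·20·58·34 ≡ 58 (mod 61)
Right side y^r · r^s mod p:
Squares mod 61: 9^1≡9, 9^2≡20, 9^4≡34, 9^8≡58, 9^16≡9, 9^32≡20
58 = 32 + 16 + 8 + 2, so 9^58 ≡ 20·9·58·20 ≡ 58 (mod 61)
Squares mod 61: 58^1≡58, 58^2≡9, 58^4≡20, 58^8≡34, 58^16≡58
17 = 16 + 1, so 58^17 ≡ 58·58 ≡ 9 (mod 61)
58·9 = 522 ≡ 34 (mod 61)
58 ≠ 34, so verification fails.

invalid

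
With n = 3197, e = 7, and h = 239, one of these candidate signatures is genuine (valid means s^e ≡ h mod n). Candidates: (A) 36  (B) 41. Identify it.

Candidate A: 36^2 = 1296; 36^4 ≡ 1296^2 = 1679616 ≡ 1191; 7 = 4 + 2 + 1, so 36^7 ≡ 1191·1296·36 ≡ 239 (mod 3197)
  → matches h = 239
Candidate B: 41^2 = 1681; 41^4 ≡ 1681^2 = 2825761 ≡ 2810; 7 = 4 + 2 + 1, so 41^7 ≡ 2810·1681·41 ≡ 144 (mod 3197)

A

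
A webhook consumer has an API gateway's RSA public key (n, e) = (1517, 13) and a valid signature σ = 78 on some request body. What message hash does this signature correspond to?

1002

σ^2 ≡ 78^2 = 6084 ≡ 16
σ^4 ≡ 16^2 = 256
σ^8 ≡ 256^2 = 65536 ≡ 305
13 = 8 + 4 + 1, so σ^13 ≡ 305·256·78 ≡ 1002 (mod 1517)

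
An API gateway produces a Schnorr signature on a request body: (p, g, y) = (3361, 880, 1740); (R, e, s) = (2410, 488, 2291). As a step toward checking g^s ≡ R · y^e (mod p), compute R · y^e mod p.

464

1740^2 = 3027600 ≡ 2700
1740^4 ≡ 2700^2 = 7290000 ≡ 3352
1740^8 ≡ 3352^2 = 11235904 ≡ 81
1740^16 ≡ 81^2 = 6561 ≡ 3200
1740^32 ≡ 3200^2 = 10240000 ≡ 2394
1740^64 ≡ 2394^2 = 5731236 ≡ 731
1740^128 ≡ 731^2 = 534361 ≡ 3323
1740^256 ≡ 3323^2 = 11042329 ≡ 1444
488 = 256 + 128 + 64 + 32 + 8, so 1740^488 ≡ 1444·3323·731·2394·81 ≡ 929 (mod 3361)
R · y^e ≡ 2410·929 = 2238890 ≡ 464 (mod 3361)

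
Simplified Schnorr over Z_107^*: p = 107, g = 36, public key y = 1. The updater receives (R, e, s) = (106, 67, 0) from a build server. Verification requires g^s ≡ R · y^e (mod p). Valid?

no

g^s mod p:
36^0 mod 107 = 1
R · y^e mod p:
Squares mod 107: 1^1≡1, 1^2≡1, 1^4≡1, 1^8≡1, 1^16≡1, 1^32≡1, 1^64≡1
67 = 64 + 2 + 1, so 1^67 ≡ 1·1·1 ≡ 1 (mod 107)
106·1 = 106 ≡ 106 (mod 107)
1 ≠ 106; the check fails.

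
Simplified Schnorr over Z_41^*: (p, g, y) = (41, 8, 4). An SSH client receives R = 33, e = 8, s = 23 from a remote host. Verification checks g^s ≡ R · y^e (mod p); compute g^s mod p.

8^23 mod 41 = 20

20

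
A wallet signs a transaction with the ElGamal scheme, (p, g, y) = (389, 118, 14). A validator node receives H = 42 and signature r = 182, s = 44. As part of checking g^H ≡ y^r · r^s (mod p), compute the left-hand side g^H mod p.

118^2 = 13924 ≡ 309
118^4 ≡ 309^2 = 95481 ≡ 176
118^8 ≡ 176^2 = 30976 ≡ 245
118^16 ≡ 245^2 = 60025 ≡ 119
118^32 ≡ 119^2 = 14161 ≡ 157
42 = 32 + 8 + 2, so 118^42 ≡ 157·245·309 ≡ 179 (mod 389)

179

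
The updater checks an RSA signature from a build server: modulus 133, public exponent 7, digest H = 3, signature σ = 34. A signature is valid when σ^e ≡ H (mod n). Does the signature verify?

σ^2 ≡ 34^2 = 1156 ≡ 92
σ^4 ≡ 92^2 = 8464 ≡ 85
7 = 4 + 2 + 1, so σ^7 ≡ 85·92·34 ≡ 13 (mod 133)
σ^7 mod 133 = 13, but H = 3.

does not verify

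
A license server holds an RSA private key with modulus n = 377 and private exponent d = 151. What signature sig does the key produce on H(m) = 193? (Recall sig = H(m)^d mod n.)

(H(m))^151 mod 377 = 288

288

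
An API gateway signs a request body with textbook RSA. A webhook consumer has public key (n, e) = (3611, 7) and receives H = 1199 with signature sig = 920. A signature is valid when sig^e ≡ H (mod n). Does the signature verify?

sig^7 mod 3611 = 2691
The recovered value 2691 does not match the digest 1199.

does not verify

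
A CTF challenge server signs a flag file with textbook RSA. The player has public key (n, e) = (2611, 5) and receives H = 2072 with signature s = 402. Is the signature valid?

invalid

Squares mod 2611: s^1≡402, s^2≡2333, s^4≡1565
5 = 4 + 1, so s^5 ≡ 1565·402 ≡ 2490 (mod 2611)
2490 ≠ 2072, so verification fails.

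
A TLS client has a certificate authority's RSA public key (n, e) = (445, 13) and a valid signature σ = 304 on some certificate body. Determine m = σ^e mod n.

Squares mod 445: σ^1≡304, σ^2≡301, σ^4≡266, σ^8≡1
13 = 8 + 4 + 1, so σ^13 ≡ 1·266·304 ≡ 319 (mod 445)

319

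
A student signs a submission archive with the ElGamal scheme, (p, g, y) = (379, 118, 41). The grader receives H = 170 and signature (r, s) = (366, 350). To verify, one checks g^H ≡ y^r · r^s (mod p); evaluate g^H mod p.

Squares mod 379: 118^1≡118, 118^2≡280, 118^4≡326, 118^8≡156, 118^16≡80, 118^32≡336, 118^64≡333, 118^128≡221
170 = 128 + 32 + 8 + 2, so 118^170 ≡ 221·336·156·280 ≡ 372 (mod 379)

372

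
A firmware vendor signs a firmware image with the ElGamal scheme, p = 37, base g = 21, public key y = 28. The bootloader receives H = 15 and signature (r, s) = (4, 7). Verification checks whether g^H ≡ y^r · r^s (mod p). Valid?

yes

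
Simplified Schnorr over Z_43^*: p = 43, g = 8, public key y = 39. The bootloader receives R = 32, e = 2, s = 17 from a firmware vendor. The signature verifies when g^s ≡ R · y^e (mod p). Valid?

yes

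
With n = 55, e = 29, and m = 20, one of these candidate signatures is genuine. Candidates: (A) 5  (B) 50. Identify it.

Candidate A: Squares mod 55: 5^1≡5, 5^2≡25, 5^4≡20, 5^8≡15, 5^16≡5; 29 = 16 + 8 + 4 + 1, so 5^29 ≡ 5·15·20·5 ≡ 20 (mod 55)
  → matches m = 20
Candidate B: Squares mod 55: 50^1≡50, 50^2≡25, 50^4≡20, 50^8≡15, 50^16≡5; 29 = 16 + 8 + 4 + 1, so 50^29 ≡ 5·15·20·50 ≡ 35 (mod 55)

A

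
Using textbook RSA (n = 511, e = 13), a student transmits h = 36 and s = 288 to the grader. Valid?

yes

s^2 ≡ 288^2 = 82944 ≡ 162
s^4 ≡ 162^2 = 26244 ≡ 183
s^8 ≡ 183^2 = 33489 ≡ 274
13 = 8 + 4 + 1, so s^13 ≡ 274·183·288 ≡ 36 (mod 511)
Since 36 equals the digest 36, verification succeeds.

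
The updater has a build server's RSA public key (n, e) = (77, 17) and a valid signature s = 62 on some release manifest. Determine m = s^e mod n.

Squares mod 77: s^1≡62, s^2≡71, s^4≡36, s^8≡64, s^16≡15
17 = 16 + 1, so s^17 ≡ 15·62 ≡ 6 (mod 77)

6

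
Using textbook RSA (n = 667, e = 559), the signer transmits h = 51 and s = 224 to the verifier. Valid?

s^2 ≡ 224^2 = 50176 ≡ 151
s^4 ≡ 151^2 = 22801 ≡ 123
s^8 ≡ 123^2 = 15129 ≡ 455
s^16 ≡ 455^2 = 207025 ≡ 255
s^32 ≡ 255^2 = 65025 ≡ 326
s^64 ≡ 326^2 = 106276 ≡ 223
s^128 ≡ 223^2 = 49729 ≡ 371
s^256 ≡ 371^2 = 137641 ≡ 239
s^512 ≡ 239^2 = 57121 ≡ 426
559 = 512 + 32 + 8 + 4 + 2 + 1, so s^559 ≡ 426·326·455·123·151·224 ≡ 76 (mod 667)
76 ≠ 51, so verification fails.

no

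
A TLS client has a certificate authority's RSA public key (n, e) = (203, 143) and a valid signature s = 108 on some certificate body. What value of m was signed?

68

s^2 ≡ 108^2 = 11664 ≡ 93
s^4 ≡ 93^2 = 8649 ≡ 123
s^8 ≡ 123^2 = 15129 ≡ 107
s^16 ≡ 107^2 = 11449 ≡ 81
s^32 ≡ 81^2 = 6561 ≡ 65
s^64 ≡ 65^2 = 4225 ≡ 165
s^128 ≡ 165^2 = 27225 ≡ 23
143 = 128 + 8 + 4 + 2 + 1, so s^143 ≡ 23·107·123·93·108 ≡ 68 (mod 203)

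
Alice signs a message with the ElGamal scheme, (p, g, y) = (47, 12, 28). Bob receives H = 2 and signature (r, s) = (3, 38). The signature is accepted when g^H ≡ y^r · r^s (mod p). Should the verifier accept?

reject

Left side g^H mod p:
Squares mod 47: 12^1≡12, 12^2≡3
12^2 ≡ 3 (mod 47)
Right side y^r · r^s mod p:
Squares mod 47: 28^1≡28, 28^2≡32
3 = 2 + 1, so 28^3 ≡ 32·28 ≡ 3 (mod 47)
Squares mod 47: 3^1≡3, 3^2≡9, 3^4≡34, 3^8≡28, 3^16≡32, 3^32≡37
38 = 32 + 4 + 2, so 3^38 ≡ 37·34·9 ≡ 42 (mod 47)
3·42 = 126 ≡ 32 (mod 47)
3 ≠ 32, so verification fails.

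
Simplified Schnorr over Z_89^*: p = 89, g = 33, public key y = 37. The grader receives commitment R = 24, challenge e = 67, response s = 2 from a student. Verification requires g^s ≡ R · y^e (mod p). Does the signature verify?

g^s mod p:
33^2 = 1089 ≡ 21
R · y^e mod p:
37^2 = 1369 ≡ 34
37^4 ≡ 34^2 = 1156 ≡ 88
37^8 ≡ 88^2 = 7744 ≡ 1
37^16 ≡ 1^2 = 1
37^32 ≡ 1^2 = 1
37^64 ≡ 1^2 = 1
67 = 64 + 2 + 1, so 37^67 ≡ 1·34·37 ≡ 12 (mod 89)
24·12 = 288 ≡ 21 (mod 89)
21 ≡ 21 (mod 89); signature holds.

verifies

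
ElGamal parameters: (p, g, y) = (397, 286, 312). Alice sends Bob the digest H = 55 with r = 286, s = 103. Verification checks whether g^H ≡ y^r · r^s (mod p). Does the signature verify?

Left side g^H mod p:
286^55 mod 397 = 286
Right side y^r · r^s mod p:
312^286 mod 397 = 196
286^103 mod 397 = 196
196·196 = 38416 ≡ 304 (mod 397)
286 ≠ 304, so verification fails.

does not verify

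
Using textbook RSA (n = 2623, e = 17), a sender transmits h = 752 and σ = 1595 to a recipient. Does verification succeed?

passes

Squares mod 2623: σ^1≡1595, σ^2≡2338, σ^4≡2535, σ^8≡2498, σ^16≡2510
17 = 16 + 1, so σ^17 ≡ 2510·1595 ≡ 752 (mod 2623)
752 = h, so the signature checks out.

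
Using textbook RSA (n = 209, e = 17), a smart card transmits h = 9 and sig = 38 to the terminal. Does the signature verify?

does not verify

Squares mod 209: sig^1≡38, sig^2≡190, sig^4≡152, sig^8≡114, sig^16≡38
17 = 16 + 1, so sig^17 ≡ 38·38 ≡ 190 (mod 209)
The recovered value 190 does not match the digest 9.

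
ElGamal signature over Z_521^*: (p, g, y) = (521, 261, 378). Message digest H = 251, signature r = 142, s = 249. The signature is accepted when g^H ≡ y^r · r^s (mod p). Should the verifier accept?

Left side g^H mod p:
Squares mod 521: 261^1≡261, 261^2≡391, 261^4≡228, 261^8≡405, 261^16≡431, 261^32≡285, 261^64≡470, 261^128≡517
251 = 128 + 64 + 32 + 16 + 8 + 2 + 1, so 261^251 ≡ 517·470·285·431·405·391·261 ≡ 512 (mod 521)
Right side y^r · r^s mod p:
Squares mod 521: 378^1≡378, 378^2≡130, 378^4≡228, 378^8≡405, 378^16≡431, 378^32≡285, 378^64≡470, 378^128≡517
142 = 128 + 8 + 4 + 2, so 378^142 ≡ 517·405·228·130 ≡ 123 (mod 521)
Squares mod 521: 142^1≡142, 142^2≡366, 142^4≡59, 142^8≡355, 142^16≡464, 142^32≡123, 142^64≡20, 142^128≡400
249 = 128 + 64 + 32 + 16 + 8 + 1, so 142^249 ≡ 400·20·123·464·355·142 ≡ 438 (mod 521)
123·438 = 53874 ≡ 211 (mod 521)
512 ≠ 211, so verification fails.

reject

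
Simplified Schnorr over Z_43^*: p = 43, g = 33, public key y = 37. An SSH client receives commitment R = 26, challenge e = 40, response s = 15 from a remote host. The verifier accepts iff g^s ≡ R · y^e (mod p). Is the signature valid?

valid

g^s mod p:
33^15 mod 43 = 27
R · y^e mod p:
37^40 mod 43 = 6
26·6 = 156 ≡ 27 (mod 43)
27 ≡ 27 (mod 43); signature holds.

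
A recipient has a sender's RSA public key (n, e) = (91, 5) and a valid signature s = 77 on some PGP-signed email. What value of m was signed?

77

Squares mod 91: s^1≡77, s^2≡14, s^4≡14
5 = 4 + 1, so s^5 ≡ 14·77 ≡ 77 (mod 91)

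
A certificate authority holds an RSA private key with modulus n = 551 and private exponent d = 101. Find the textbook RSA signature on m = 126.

160

m^2 ≡ 126^2 = 15876 ≡ 448
m^4 ≡ 448^2 = 200704 ≡ 140
m^8 ≡ 140^2 = 19600 ≡ 315
m^16 ≡ 315^2 = 99225 ≡ 45
m^32 ≡ 45^2 = 2025 ≡ 372
m^64 ≡ 372^2 = 138384 ≡ 83
101 = 64 + 32 + 4 + 1, so m^101 ≡ 83·372·140·126 ≡ 160 (mod 551)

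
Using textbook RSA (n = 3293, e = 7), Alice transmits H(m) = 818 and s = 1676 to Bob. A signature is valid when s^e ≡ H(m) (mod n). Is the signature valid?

s^2 ≡ 1676^2 = 2808976 ≡ 47
s^4 ≡ 47^2 = 2209
7 = 4 + 2 + 1, so s^7 ≡ 2209·47·1676 ≡ 1935 (mod 3293)
s^7 mod 3293 = 1935, but H(m) = 818.

invalid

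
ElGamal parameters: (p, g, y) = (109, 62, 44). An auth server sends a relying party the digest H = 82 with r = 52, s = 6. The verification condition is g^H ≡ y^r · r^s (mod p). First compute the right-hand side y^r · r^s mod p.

84

44^2 = 1936 ≡ 83
44^4 ≡ 83^2 = 6889 ≡ 22
44^8 ≡ 22^2 = 484 ≡ 48
44^16 ≡ 48^2 = 2304 ≡ 15
44^32 ≡ 15^2 = 225 ≡ 7
52 = 32 + 16 + 4, so 44^52 ≡ 7·15·22 ≡ 21 (mod 109)
52^2 = 2704 ≡ 88
52^4 ≡ 88^2 = 7744 ≡ 5
6 = 4 + 2, so 52^6 ≡ 5·88 ≡ 4 (mod 109)
y^r · r^s ≡ 21·4 = 84 ≡ 84 (mod 109)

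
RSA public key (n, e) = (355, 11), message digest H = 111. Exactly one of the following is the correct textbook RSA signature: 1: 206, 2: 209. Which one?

Candidate 1: 206^2 = 42436 ≡ 191; 206^4 ≡ 191^2 = 36481 ≡ 271; 206^8 ≡ 271^2 = 73441 ≡ 311; 11 = 8 + 2 + 1, so 206^11 ≡ 311·191·206 ≡ 111 (mod 355)
  → matches H = 111
Candidate 2: 209^2 = 43681 ≡ 16; 209^4 ≡ 16^2 = 256; 209^8 ≡ 256^2 = 65536 ≡ 216; 11 = 8 + 2 + 1, so 209^11 ≡ 216·16·209 ≡ 234 (mod 355)

1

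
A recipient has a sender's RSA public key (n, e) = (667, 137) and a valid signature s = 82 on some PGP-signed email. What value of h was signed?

Squares mod 667: s^1≡82, s^2≡54, s^4≡248, s^8≡140, s^16≡257, s^32≡16, s^64≡256, s^128≡170
137 = 128 + 8 + 1, so s^137 ≡ 170·140·82 ≡ 625 (mod 667)

625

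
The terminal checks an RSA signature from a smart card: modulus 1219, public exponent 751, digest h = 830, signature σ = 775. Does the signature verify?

σ^2 ≡ 775^2 = 600625 ≡ 877
σ^4 ≡ 877^2 = 769129 ≡ 1159
σ^8 ≡ 1159^2 = 1343281 ≡ 1162
σ^16 ≡ 1162^2 = 1350244 ≡ 811
σ^32 ≡ 811^2 = 657721 ≡ 680
σ^64 ≡ 680^2 = 462400 ≡ 399
σ^128 ≡ 399^2 = 159201 ≡ 731
σ^256 ≡ 731^2 = 534361 ≡ 439
σ^512 ≡ 439^2 = 192721 ≡ 119
751 = 512 + 128 + 64 + 32 + 8 + 4 + 2 + 1, so σ^751 ≡ 119·731·399·680·1162·1159·877·775 ≡ 830 (mod 1219)
σ^751 mod 1219 = 830 matches h.

verifies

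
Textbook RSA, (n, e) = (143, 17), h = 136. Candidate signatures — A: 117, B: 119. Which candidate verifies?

Candidate A: 117^2 = 13689 ≡ 104; 117^4 ≡ 104^2 = 10816 ≡ 91; 117^8 ≡ 91^2 = 8281 ≡ 130; 117^16 ≡ 130^2 = 16900 ≡ 26; 17 = 16 + 1, so 117^17 ≡ 26·117 ≡ 39 (mod 143)
Candidate B: 119^2 = 14161 ≡ 4; 119^4 ≡ 4^2 = 16; 119^8 ≡ 16^2 = 256 ≡ 113; 119^16 ≡ 113^2 = 12769 ≡ 42; 17 = 16 + 1, so 119^17 ≡ 42·119 ≡ 136 (mod 143)
  → matches h = 136

B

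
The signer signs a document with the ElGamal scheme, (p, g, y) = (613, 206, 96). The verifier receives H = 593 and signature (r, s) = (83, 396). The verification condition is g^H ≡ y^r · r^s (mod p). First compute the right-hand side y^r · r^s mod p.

122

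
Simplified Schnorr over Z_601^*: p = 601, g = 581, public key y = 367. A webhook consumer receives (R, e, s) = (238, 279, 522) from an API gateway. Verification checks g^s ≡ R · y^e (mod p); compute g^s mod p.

Squares mod 601: 581^1≡581, 581^2≡400, 581^4≡134, 581^8≡527, 581^16≡67, 581^32≡282, 581^64≡192, 581^128≡203, 581^256≡341, 581^512≡288
522 = 512 + 8 + 2, so 581^522 ≡ 288·527·400 ≡ 385 (mod 601)

385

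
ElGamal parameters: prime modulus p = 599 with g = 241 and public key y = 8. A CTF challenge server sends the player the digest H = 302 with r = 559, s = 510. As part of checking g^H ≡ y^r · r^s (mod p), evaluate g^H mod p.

Squares mod 599: 241^1≡241, 241^2≡577, 241^4≡484, 241^8≡47, 241^16≡412, 241^32≡227, 241^64≡15, 241^128≡225, 241^256≡309
302 = 256 + 32 + 8 + 4 + 2, so 241^302 ≡ 309·227·47·484·577 ≡ 510 (mod 599)

510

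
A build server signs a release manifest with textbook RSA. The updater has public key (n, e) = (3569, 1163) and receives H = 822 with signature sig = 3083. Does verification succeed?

passes

Squares mod 3569: sig^1≡3083, sig^2≡642, sig^4≡1729, sig^8≡2188, sig^16≡1315, sig^32≡1829, sig^64≡1088, sig^128≡2405, sig^256≡2245, sig^512≡597, sig^1024≡3078
1163 = 1024 + 128 + 8 + 2 + 1, so sig^1163 ≡ 3078·2405·2188·642·3083 ≡ 822 (mod 3569)
sig^1163 mod 3569 = 822 matches H.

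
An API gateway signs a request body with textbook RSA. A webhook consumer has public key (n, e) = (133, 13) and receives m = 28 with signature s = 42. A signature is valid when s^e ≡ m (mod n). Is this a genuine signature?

Squares mod 133: s^1≡42, s^2≡35, s^4≡28, s^8≡119
13 = 8 + 4 + 1, so s^13 ≡ 119·28·42 ≡ 28 (mod 133)
Since 28 equals the digest 28, verification succeeds.

genuine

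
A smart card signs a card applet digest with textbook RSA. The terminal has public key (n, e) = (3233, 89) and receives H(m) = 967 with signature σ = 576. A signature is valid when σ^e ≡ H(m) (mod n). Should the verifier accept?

accept

Squares mod 3233: σ^1≡576, σ^2≡2010, σ^4≡2083, σ^8≡203, σ^16≡2413, σ^32≡3169, σ^64≡863
89 = 64 + 16 + 8 + 1, so σ^89 ≡ 863·2413·203·576 ≡ 967 (mod 3233)
967 = H(m), so the signature checks out.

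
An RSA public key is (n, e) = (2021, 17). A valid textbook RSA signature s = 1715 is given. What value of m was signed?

s^2 ≡ 1715^2 = 2941225 ≡ 670
s^4 ≡ 670^2 = 448900 ≡ 238
s^8 ≡ 238^2 = 56644 ≡ 56
s^16 ≡ 56^2 = 3136 ≡ 1115
17 = 16 + 1, so s^17 ≡ 1115·1715 ≡ 359 (mod 2021)

359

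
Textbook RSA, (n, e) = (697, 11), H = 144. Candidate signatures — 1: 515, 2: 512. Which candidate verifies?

2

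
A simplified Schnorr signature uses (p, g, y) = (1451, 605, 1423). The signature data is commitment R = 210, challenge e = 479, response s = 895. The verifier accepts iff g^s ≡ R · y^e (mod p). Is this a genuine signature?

forged

g^s mod p:
Squares mod 1451: 605^1≡605, 605^2≡373, 605^4≡1284, 605^8≡320, 605^16≡830, 605^32≡1126, 605^64≡1153, 605^128≡293, 605^256≡240, 605^512≡1011
895 = 512 + 256 + 64 + 32 + 16 + 8 + 4 + 2 + 1, so 605^895 ≡ 1011·240·1153·1126·830·320·1284·373·605 ≡ 1358 (mod 1451)
R · y^e mod p:
Squares mod 1451: 1423^1≡1423, 1423^2≡784, 1423^4≡883, 1423^8≡502, 1423^16≡981, 1423^32≡348, 1423^64≡671, 1423^128≡431, 1423^256≡33
479 = 256 + 128 + 64 + 16 + 8 + 4 + 2 + 1, so 1423^479 ≡ 33·431·671·981·502·883·784·1423 ≡ 758 (mod 1451)
210·758 = 159180 ≡ 1021 (mod 1451)
1358 ≠ 1021; the check fails.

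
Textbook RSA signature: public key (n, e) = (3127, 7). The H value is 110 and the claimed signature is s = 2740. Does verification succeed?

passes

s^2 ≡ 2740^2 = 7507600 ≡ 2800
s^4 ≡ 2800^2 = 7840000 ≡ 611
7 = 4 + 2 + 1, so s^7 ≡ 611·2800·2740 ≡ 110 (mod 3127)
s^7 mod 3127 = 110 matches H.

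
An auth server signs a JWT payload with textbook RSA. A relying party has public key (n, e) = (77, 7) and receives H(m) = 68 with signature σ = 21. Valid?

no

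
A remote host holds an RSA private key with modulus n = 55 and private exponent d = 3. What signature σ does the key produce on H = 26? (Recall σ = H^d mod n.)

31

Squares mod 55: H^1≡26, H^2≡16
3 = 2 + 1, so H^3 ≡ 16·26 ≡ 31 (mod 55)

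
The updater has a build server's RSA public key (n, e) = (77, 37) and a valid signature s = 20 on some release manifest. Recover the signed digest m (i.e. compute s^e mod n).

48

s^37 mod 77 = 48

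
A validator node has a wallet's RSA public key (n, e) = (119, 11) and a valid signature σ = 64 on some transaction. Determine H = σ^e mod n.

106

σ^11 mod 119 = 106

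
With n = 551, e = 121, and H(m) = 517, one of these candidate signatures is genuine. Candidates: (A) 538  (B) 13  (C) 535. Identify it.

Candidate A: Squares mod 551: 538^1≡538, 538^2≡169, 538^4≡460, 538^8≡16, 538^16≡256, 538^32≡518, 538^64≡538; 121 = 64 + 32 + 16 + 8 + 1, so 538^121 ≡ 538·518·256·16·538 ≡ 517 (mod 551)
  → matches H(m) = 517
Candidate B: Squares mod 551: 13^1≡13, 13^2≡169, 13^4≡460, 13^8≡16, 13^16≡256, 13^32≡518, 13^64≡538; 121 = 64 + 32 + 16 + 8 + 1, so 13^121 ≡ 538·518·256·16·13 ≡ 34 (mod 551)
Candidate C: Squares mod 551: 535^1≡535, 535^2≡256, 535^4≡518, 535^8≡538, 535^16≡169, 535^32≡460, 535^64≡16; 121 = 64 + 32 + 16 + 8 + 1, so 535^121 ≡ 16·460·169·538·535 ≡ 527 (mod 551)

A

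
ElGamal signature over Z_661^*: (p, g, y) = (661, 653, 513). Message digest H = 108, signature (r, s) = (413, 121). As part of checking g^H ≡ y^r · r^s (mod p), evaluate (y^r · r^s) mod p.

513^2 = 263169 ≡ 91
513^4 ≡ 91^2 = 8281 ≡ 349
513^8 ≡ 349^2 = 121801 ≡ 177
513^16 ≡ 177^2 = 31329 ≡ 262
513^32 ≡ 262^2 = 68644 ≡ 561
513^64 ≡ 561^2 = 314721 ≡ 85
513^128 ≡ 85^2 = 7225 ≡ 615
513^256 ≡ 615^2 = 378225 ≡ 133
413 = 256 + 128 + 16 + 8 + 4 + 1, so 513^413 ≡ 133·615·262·177·349·513 ≡ 305 (mod 661)
413^2 = 170569 ≡ 31
413^4 ≡ 31^2 = 961 ≡ 300
413^8 ≡ 300^2 = 90000 ≡ 104
413^16 ≡ 104^2 = 10816 ≡ 240
413^32 ≡ 240^2 = 57600 ≡ 93
413^64 ≡ 93^2 = 8649 ≡ 56
121 = 64 + 32 + 16 + 8 + 1, so 413^121 ≡ 56·93·240·104·413 ≡ 403 (mod 661)
y^r · r^s ≡ 305·403 = 122915 ≡ 630 (mod 661)

630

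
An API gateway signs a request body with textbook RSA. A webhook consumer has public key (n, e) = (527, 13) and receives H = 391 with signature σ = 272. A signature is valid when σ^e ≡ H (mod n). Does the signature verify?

σ^2 ≡ 272^2 = 73984 ≡ 204
σ^4 ≡ 204^2 = 41616 ≡ 510
σ^8 ≡ 510^2 = 260100 ≡ 289
13 = 8 + 4 + 1, so σ^13 ≡ 289·510·272 ≡ 136 (mod 527)
The recovered value 136 does not match the digest 391.

does not verify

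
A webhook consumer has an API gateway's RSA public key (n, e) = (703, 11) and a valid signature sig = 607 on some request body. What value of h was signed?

sig^2 ≡ 607^2 = 368449 ≡ 77
sig^4 ≡ 77^2 = 5929 ≡ 305
sig^8 ≡ 305^2 = 93025 ≡ 229
11 = 8 + 2 + 1, so sig^11 ≡ 229·77·607 ≡ 56 (mod 703)

56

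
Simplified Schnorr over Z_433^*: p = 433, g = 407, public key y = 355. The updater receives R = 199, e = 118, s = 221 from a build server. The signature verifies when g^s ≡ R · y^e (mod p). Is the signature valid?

valid

g^s mod p:
407^2 = 165649 ≡ 243
407^4 ≡ 243^2 = 59049 ≡ 161
407^8 ≡ 161^2 = 25921 ≡ 374
407^16 ≡ 374^2 = 139876 ≡ 17
407^32 ≡ 17^2 = 289
407^64 ≡ 289^2 = 83521 ≡ 385
407^128 ≡ 385^2 = 148225 ≡ 139
221 = 128 + 64 + 16 + 8 + 4 + 1, so 407^221 ≡ 139·385·17·374·161·407 ≡ 144 (mod 433)
R · y^e mod p:
355^2 = 126025 ≡ 22
355^4 ≡ 22^2 = 484 ≡ 51
355^8 ≡ 51^2 = 2601 ≡ 3
355^16 ≡ 3^2 = 9
355^32 ≡ 9^2 = 81
355^64 ≡ 81^2 = 6561 ≡ 66
118 = 64 + 32 + 16 + 4 + 2, so 355^118 ≡ 66·81·9·51·22 ≡ 66 (mod 433)
199·66 = 13134 ≡ 144 (mod 433)
144 ≡ 144 (mod 433); signature holds.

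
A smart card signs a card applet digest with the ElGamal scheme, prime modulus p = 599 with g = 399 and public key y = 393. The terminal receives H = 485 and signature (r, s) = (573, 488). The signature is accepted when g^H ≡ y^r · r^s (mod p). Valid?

no

Left side g^H mod p:
399^2 = 159201 ≡ 466
399^4 ≡ 466^2 = 217156 ≡ 318
399^8 ≡ 318^2 = 101124 ≡ 492
399^16 ≡ 492^2 = 242064 ≡ 68
399^32 ≡ 68^2 = 4624 ≡ 431
399^64 ≡ 431^2 = 185761 ≡ 71
399^128 ≡ 71^2 = 5041 ≡ 249
399^256 ≡ 249^2 = 62001 ≡ 304
485 = 256 + 128 + 64 + 32 + 4 + 1, so 399^485 ≡ 304·249·71·431·318·399 ≡ 93 (mod 599)
Right side y^r · r^s mod p:
393^2 = 154449 ≡ 506
393^4 ≡ 506^2 = 256036 ≡ 263
393^8 ≡ 263^2 = 69169 ≡ 284
393^16 ≡ 284^2 = 80656 ≡ 390
393^32 ≡ 390^2 = 152100 ≡ 553
393^64 ≡ 553^2 = 305809 ≡ 319
393^128 ≡ 319^2 = 101761 ≡ 530
393^256 ≡ 530^2 = 280900 ≡ 568
393^512 ≡ 568^2 = 322624 ≡ 362
573 = 512 + 32 + 16 + 8 + 4 + 1, so 393^573 ≡ 362·553·390·284·263·393 ≡ 552 (mod 599)
573^2 = 328329 ≡ 77
573^4 ≡ 77^2 = 5929 ≡ 538
573^8 ≡ 538^2 = 289444 ≡ 127
573^16 ≡ 127^2 = 16129 ≡ 555
573^32 ≡ 555^2 = 308025 ≡ 139
573^64 ≡ 139^2 = 19321 ≡ 153
573^128 ≡ 153^2 = 23409 ≡ 48
573^256 ≡ 48^2 = 2304 ≡ 507
488 = 256 + 128 + 64 + 32 + 8, so 573^488 ≡ 507·48·153·139·127 ≡ 179 (mod 599)
552·179 = 98808 ≡ 572 (mod 599)
93 ≠ 572, so verification fails.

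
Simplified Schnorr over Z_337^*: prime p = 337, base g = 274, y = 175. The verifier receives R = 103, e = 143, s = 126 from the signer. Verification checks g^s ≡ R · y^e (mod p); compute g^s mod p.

189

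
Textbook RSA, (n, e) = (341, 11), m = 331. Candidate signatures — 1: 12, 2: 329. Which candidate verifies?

1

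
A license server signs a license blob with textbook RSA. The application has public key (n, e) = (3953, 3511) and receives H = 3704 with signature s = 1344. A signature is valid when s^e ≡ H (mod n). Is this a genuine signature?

forged

Squares mod 3953: s^1≡1344, s^2≡3768, s^4≡2601, s^8≡1618, s^16≡1038, s^32≡2228, s^64≡2969, s^128≡3724, s^256≡1052, s^512≡3817, s^1024≡2684, s^2048≡1490
3511 = 2048 + 1024 + 256 + 128 + 32 + 16 + 4 + 2 + 1, so s^3511 ≡ 1490·2684·1052·3724·2228·1038·2601·3768·1344 ≡ 3473 (mod 3953)
s^3511 mod 3953 = 3473, but H = 3704.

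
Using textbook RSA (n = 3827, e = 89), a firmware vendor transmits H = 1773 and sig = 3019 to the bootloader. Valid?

yes

Squares mod 3827: sig^1≡3019, sig^2≡2274, sig^4≡799, sig^8≡3119, sig^16≡3754, sig^32≡1502, sig^64≡1901
89 = 64 + 16 + 8 + 1, so sig^89 ≡ 1901·3754·3119·3019 ≡ 1773 (mod 3827)
1773 = H, so the signature checks out.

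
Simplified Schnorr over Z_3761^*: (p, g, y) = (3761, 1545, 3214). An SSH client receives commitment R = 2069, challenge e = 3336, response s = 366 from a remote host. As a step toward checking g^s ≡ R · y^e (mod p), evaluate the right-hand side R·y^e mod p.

2980

3214^2 = 10329796 ≡ 2090
3214^4 ≡ 2090^2 = 4368100 ≡ 1579
3214^8 ≡ 1579^2 = 2493241 ≡ 3459
3214^16 ≡ 3459^2 = 11964681 ≡ 940
3214^32 ≡ 940^2 = 883600 ≡ 3526
3214^64 ≡ 3526^2 = 12432676 ≡ 2571
3214^128 ≡ 2571^2 = 6610041 ≡ 1964
3214^256 ≡ 1964^2 = 3857296 ≡ 2271
3214^512 ≡ 2271^2 = 5157441 ≡ 1110
3214^1024 ≡ 1110^2 = 1232100 ≡ 2253
3214^2048 ≡ 2253^2 = 5076009 ≡ 2420
3336 = 2048 + 1024 + 256 + 8, so 3214^3336 ≡ 2420·2253·2271·3459 ≡ 3697 (mod 3761)
R · y^e ≡ 2069·3697 = 7649093 ≡ 2980 (mod 3761)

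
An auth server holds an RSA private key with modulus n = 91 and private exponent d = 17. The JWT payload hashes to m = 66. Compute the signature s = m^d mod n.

40

m^2 ≡ 66^2 = 4356 ≡ 79
m^4 ≡ 79^2 = 6241 ≡ 53
m^8 ≡ 53^2 = 2809 ≡ 79
m^16 ≡ 79^2 = 6241 ≡ 53
17 = 16 + 1, so m^17 ≡ 53·66 ≡ 40 (mod 91)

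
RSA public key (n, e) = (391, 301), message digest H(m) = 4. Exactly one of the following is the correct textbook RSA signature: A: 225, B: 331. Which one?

A

Candidate A: Squares mod 391: 225^1≡225, 225^2≡186, 225^4≡188, 225^8≡154, 225^16≡256, 225^32≡239, 225^64≡35, 225^128≡52, 225^256≡358; 301 = 256 + 32 + 8 + 4 + 1, so 225^301 ≡ 358·239·154·188·225 ≡ 4 (mod 391)
  → matches H(m) = 4
Candidate B: Squares mod 391: 331^1≡331, 331^2≡81, 331^4≡305, 331^8≡358, 331^16≡307, 331^32≡18, 331^64≡324, 331^128≡188, 331^256≡154; 301 = 256 + 32 + 8 + 4 + 1, so 331^301 ≡ 154·18·358·305·331 ≡ 213 (mod 391)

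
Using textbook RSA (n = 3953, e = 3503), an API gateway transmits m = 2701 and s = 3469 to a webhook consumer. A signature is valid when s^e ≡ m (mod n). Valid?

no

s^2 ≡ 3469^2 = 12033961 ≡ 1029
s^4 ≡ 1029^2 = 1058841 ≡ 3390
s^8 ≡ 3390^2 = 11492100 ≡ 729
s^16 ≡ 729^2 = 531441 ≡ 1739
s^32 ≡ 1739^2 = 3024121 ≡ 76
s^64 ≡ 76^2 = 5776 ≡ 1823
s^128 ≡ 1823^2 = 3323329 ≡ 2809
s^256 ≡ 2809^2 = 7890481 ≡ 293
s^512 ≡ 293^2 = 85849 ≡ 2836
s^1024 ≡ 2836^2 = 8042896 ≡ 2494
s^2048 ≡ 2494^2 = 6220036 ≡ 1967
3503 = 2048 + 1024 + 256 + 128 + 32 + 8 + 4 + 2 + 1, so s^3503 ≡ 1967·2494·293·2809·76·729·3390·1029·3469 ≡ 1544 (mod 3953)
1544 ≠ 2701, so verification fails.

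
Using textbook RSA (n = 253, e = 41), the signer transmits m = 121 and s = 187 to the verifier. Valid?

yes

s^2 ≡ 187^2 = 34969 ≡ 55
s^4 ≡ 55^2 = 3025 ≡ 242
s^8 ≡ 242^2 = 58564 ≡ 121
s^16 ≡ 121^2 = 14641 ≡ 220
s^32 ≡ 220^2 = 48400 ≡ 77
41 = 32 + 8 + 1, so s^41 ≡ 77·121·187 ≡ 121 (mod 253)
Since 121 equals the digest 121, verification succeeds.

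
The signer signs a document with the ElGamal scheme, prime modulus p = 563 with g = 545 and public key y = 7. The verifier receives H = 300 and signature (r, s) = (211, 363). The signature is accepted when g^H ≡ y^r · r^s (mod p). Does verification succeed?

Left side g^H mod p:
545^2 = 297025 ≡ 324
545^4 ≡ 324^2 = 104976 ≡ 258
545^8 ≡ 258^2 = 66564 ≡ 130
545^16 ≡ 130^2 = 16900 ≡ 10
545^32 ≡ 10^2 = 100
545^64 ≡ 100^2 = 10000 ≡ 429
545^128 ≡ 429^2 = 184041 ≡ 503
545^256 ≡ 503^2 = 253009 ≡ 222
300 = 256 + 32 + 8 + 4, so 545^300 ≡ 222·100·130·258 ≡ 232 (mod 563)
Right side y^r · r^s mod p:
7^2 = 49
7^4 ≡ 49^2 = 2401 ≡ 149
7^8 ≡ 149^2 = 22201 ≡ 244
7^16 ≡ 244^2 = 59536 ≡ 421
7^32 ≡ 421^2 = 177241 ≡ 459
7^64 ≡ 459^2 = 210681 ≡ 119
7^128 ≡ 119^2 = 14161 ≡ 86
211 = 128 + 64 + 16 + 2 + 1, so 7^211 ≡ 86·119·421·49·7 ≡ 476 (mod 563)
211^2 = 44521 ≡ 44
211^4 ≡ 44^2 = 1936 ≡ 247
211^8 ≡ 247^2 = 61009 ≡ 205
211^16 ≡ 205^2 = 42025 ≡ 363
211^32 ≡ 363^2 = 131769 ≡ 27
211^64 ≡ 27^2 = 729 ≡ 166
211^128 ≡ 166^2 = 27556 ≡ 532
211^256 ≡ 532^2 = 283024 ≡ 398
363 = 256 + 64 + 32 + 8 + 2 + 1, so 211^363 ≡ 398·166·27·205·44·211 ≡ 185 (mod 563)
476·185 = 88060 ≡ 232 (mod 563)
232 ≡ 232 (mod 563), so the signature is genuine.

passes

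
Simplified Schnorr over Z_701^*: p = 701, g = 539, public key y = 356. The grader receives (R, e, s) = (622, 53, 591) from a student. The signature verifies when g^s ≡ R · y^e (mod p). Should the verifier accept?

g^s mod p:
539^2 = 290521 ≡ 307
539^4 ≡ 307^2 = 94249 ≡ 315
539^8 ≡ 315^2 = 99225 ≡ 384
539^16 ≡ 384^2 = 147456 ≡ 246
539^32 ≡ 246^2 = 60516 ≡ 230
539^64 ≡ 230^2 = 52900 ≡ 325
539^128 ≡ 325^2 = 105625 ≡ 475
539^256 ≡ 475^2 = 225625 ≡ 604
539^512 ≡ 604^2 = 364816 ≡ 296
591 = 512 + 64 + 8 + 4 + 2 + 1, so 539^591 ≡ 296·325·384·315·307·539 ≡ 90 (mod 701)
R · y^e mod p:
356^2 = 126736 ≡ 556
356^4 ≡ 556^2 = 309136 ≡ 696
356^8 ≡ 696^2 = 484416 ≡ 25
356^16 ≡ 25^2 = 625
356^32 ≡ 625^2 = 390625 ≡ 168
53 = 32 + 16 + 4 + 1, so 356^53 ≡ 168·625·696·356 ≡ 620 (mod 701)
622·620 = 385640 ≡ 90 (mod 701)
90 ≡ 90 (mod 701); signature holds.

accept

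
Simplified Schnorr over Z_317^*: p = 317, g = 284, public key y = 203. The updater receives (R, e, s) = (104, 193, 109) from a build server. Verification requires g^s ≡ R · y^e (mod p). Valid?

yes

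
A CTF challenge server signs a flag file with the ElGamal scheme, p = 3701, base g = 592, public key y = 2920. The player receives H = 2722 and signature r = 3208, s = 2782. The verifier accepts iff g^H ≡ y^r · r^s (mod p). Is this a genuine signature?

Left side g^H mod p:
Squares mod 3701: 592^1≡592, 592^2≡2570, 592^4≡2316, 592^8≡1107, 592^16≡418, 592^32≡777, 592^64≡466, 592^128≡2498, 592^256≡118, 592^512≡2821, 592^1024≡891, 592^2048≡1867
2722 = 2048 + 512 + 128 + 32 + 2, so 592^2722 ≡ 1867·2821·2498·777·2570 ≡ 583 (mod 3701)
Right side y^r · r^s mod p:
Squares mod 3701: 2920^1≡2920, 2920^2≡2997, 2920^4≡3383, 2920^8≡1197, 2920^16≡522, 2920^32≡2311, 2920^64≡178, 2920^128≡2076, 2920^256≡1812, 2920^512≡557, 2920^1024≡3066, 2920^2048≡3517
3208 = 2048 + 1024 + 128 + 8, so 2920^3208 ≡ 3517·3066·2076·1197 ≡ 1197 (mod 3701)
Squares mod 3701: 3208^1≡3208, 3208^2≡2484, 3208^4≡689, 3208^8≡993, 3208^16≡1583, 3208^32≡312, 3208^64≡1118, 3208^128≡2687, 3208^256≡3019, 3208^512≡2499, 3208^1024≡1414, 3208^2048≡856
2782 = 2048 + 512 + 128 + 64 + 16 + 8 + 4 + 2, so 3208^2782 ≡ 856·2499·2687·1118·1583·993·689·2484 ≡ 13 (mod 3701)
1197·13 = 15561 ≡ 757 (mod 3701)
583 ≠ 757, so verification fails.

forged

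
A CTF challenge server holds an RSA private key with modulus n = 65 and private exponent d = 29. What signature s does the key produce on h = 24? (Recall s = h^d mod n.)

59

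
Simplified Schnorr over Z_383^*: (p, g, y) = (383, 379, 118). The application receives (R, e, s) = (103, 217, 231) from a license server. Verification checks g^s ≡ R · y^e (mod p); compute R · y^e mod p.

118^2 = 13924 ≡ 136
118^4 ≡ 136^2 = 18496 ≡ 112
118^8 ≡ 112^2 = 12544 ≡ 288
118^16 ≡ 288^2 = 82944 ≡ 216
118^32 ≡ 216^2 = 46656 ≡ 313
118^64 ≡ 313^2 = 97969 ≡ 304
118^128 ≡ 304^2 = 92416 ≡ 113
217 = 128 + 64 + 16 + 8 + 1, so 118^217 ≡ 113·304·216·288·118 ≡ 182 (mod 383)
R · y^e ≡ 103·182 = 18746 ≡ 362 (mod 383)

362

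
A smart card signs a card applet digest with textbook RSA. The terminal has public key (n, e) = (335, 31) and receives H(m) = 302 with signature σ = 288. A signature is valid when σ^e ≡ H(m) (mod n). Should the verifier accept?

accept

σ^2 ≡ 288^2 = 82944 ≡ 199
σ^4 ≡ 199^2 = 39601 ≡ 71
σ^8 ≡ 71^2 = 5041 ≡ 16
σ^16 ≡ 16^2 = 256
31 = 16 + 8 + 4 + 2 + 1, so σ^31 ≡ 256·16·71·199·288 ≡ 302 (mod 335)
σ^31 mod 335 = 302 matches H(m).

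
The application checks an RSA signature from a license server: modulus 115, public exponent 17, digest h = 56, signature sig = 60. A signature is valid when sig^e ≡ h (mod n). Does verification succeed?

fails

sig^2 ≡ 60^2 = 3600 ≡ 35
sig^4 ≡ 35^2 = 1225 ≡ 75
sig^8 ≡ 75^2 = 5625 ≡ 105
sig^16 ≡ 105^2 = 11025 ≡ 100
17 = 16 + 1, so sig^17 ≡ 100·60 ≡ 20 (mod 115)
sig^17 mod 115 = 20, but h = 56.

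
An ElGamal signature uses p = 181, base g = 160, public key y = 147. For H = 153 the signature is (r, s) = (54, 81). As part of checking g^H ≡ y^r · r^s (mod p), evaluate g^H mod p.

159

160^2 = 25600 ≡ 79
160^4 ≡ 79^2 = 6241 ≡ 87
160^8 ≡ 87^2 = 7569 ≡ 148
160^16 ≡ 148^2 = 21904 ≡ 3
160^32 ≡ 3^2 = 9
160^64 ≡ 9^2 = 81
160^128 ≡ 81^2 = 6561 ≡ 45
153 = 128 + 16 + 8 + 1, so 160^153 ≡ 45·3·148·160 ≡ 159 (mod 181)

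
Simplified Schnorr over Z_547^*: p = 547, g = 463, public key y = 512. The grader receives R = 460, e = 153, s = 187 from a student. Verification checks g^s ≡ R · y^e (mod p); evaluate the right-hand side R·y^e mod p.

255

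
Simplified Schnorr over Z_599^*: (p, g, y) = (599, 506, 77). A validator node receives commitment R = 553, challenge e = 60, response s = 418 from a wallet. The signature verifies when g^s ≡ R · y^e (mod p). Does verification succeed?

g^s mod p:
Squares mod 599: 506^1≡506, 506^2≡263, 506^4≡284, 506^8≡390, 506^16≡553, 506^32≡319, 506^64≡530, 506^128≡568, 506^256≡362
418 = 256 + 128 + 32 + 2, so 506^418 ≡ 362·568·319·263 ≡ 492 (mod 599)
R · y^e mod p:
Squares mod 599: 77^1≡77, 77^2≡538, 77^4≡127, 77^8≡555, 77^16≡139, 77^32≡153
60 = 32 + 16 + 8 + 4, so 77^60 ≡ 153·139·555·127 ≡ 406 (mod 599)
553·406 = 224518 ≡ 492 (mod 599)
492 ≡ 492 (mod 599); signature holds.

passes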